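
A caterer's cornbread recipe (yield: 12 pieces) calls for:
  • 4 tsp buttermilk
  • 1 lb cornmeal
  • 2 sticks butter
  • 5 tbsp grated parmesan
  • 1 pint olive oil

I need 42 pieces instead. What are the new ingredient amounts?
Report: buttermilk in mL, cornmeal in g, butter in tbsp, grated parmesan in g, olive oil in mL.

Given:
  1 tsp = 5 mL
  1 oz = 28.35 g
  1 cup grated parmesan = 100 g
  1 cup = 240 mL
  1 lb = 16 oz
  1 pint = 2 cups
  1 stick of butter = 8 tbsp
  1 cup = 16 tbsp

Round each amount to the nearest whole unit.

buttermilk: 70 mL; cornmeal: 1588 g; butter: 56 tbsp; grated parmesan: 109 g; olive oil: 1680 mL

Scaling factor: 42/12 = 7/2 = 3.5.
buttermilk: 4 tsp × 7/2 × 5 mL/tsp = 70 mL
cornmeal: 1 lb × 7/2 × 16 oz/lb × 28.35 g/oz ≈ 1588 g
butter: 2 stick × 7/2 × 8 tbsp/stick = 56 tbsp
grated parmesan: 5 tbsp × 7/2 ÷ 16 tbsp/cup × 100 g/cup ≈ 109 g
olive oil: 1 pint × 7/2 × 2 cup/pint × 240 mL/cup = 1680 mL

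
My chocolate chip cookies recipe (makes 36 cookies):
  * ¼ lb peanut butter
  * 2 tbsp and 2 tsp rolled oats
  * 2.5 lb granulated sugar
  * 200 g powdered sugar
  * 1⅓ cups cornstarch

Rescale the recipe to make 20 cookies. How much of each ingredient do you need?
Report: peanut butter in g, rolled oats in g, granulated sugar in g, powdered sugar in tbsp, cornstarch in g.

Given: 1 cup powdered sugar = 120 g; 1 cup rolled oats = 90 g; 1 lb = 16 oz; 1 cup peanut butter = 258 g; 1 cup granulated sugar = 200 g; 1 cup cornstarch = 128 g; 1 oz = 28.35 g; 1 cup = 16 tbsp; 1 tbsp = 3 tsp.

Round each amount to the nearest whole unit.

Scaling factor: 20/36 = 5/9.
peanut butter: 0.25 lb × 5/9 × 16 oz/lb × 28.35 g/oz = 63 g
rolled oats: (2 tbsp + 2 tsp = 8/3 tbsp) × 5/9 ÷ 16 tbsp/cup × 90 g/cup ≈ 8 g
granulated sugar: 2.5 lb × 5/9 × 16 oz/lb × 28.35 g/oz = 630 g
powdered sugar: 200 g × 5/9 ÷ 120 g/cup × 16 tbsp/cup ≈ 15 tbsp
cornstarch: 4/3 cup × 5/9 × 128 g/cup ≈ 95 g

peanut butter: 63 g; rolled oats: 8 g; granulated sugar: 630 g; powdered sugar: 15 tbsp; cornstarch: 95 g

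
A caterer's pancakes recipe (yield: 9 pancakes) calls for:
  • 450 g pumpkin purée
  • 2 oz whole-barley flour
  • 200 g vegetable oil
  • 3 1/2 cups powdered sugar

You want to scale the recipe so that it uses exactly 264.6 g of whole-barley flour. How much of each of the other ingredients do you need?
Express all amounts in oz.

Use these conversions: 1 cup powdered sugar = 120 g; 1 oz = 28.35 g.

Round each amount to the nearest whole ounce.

The original recipe has 56.7 g of whole-barley flour, so the scaling factor is 264.6 ÷ 56.7 = 14/3.
pumpkin purée: 450 g × 14/3 ÷ 28.35 g/oz ≈ 74 oz
vegetable oil: 200 g × 14/3 ÷ 28.35 g/oz ≈ 33 oz
powdered sugar: 3.5 cup × 14/3 × 120 g/cup ÷ 28.35 g/oz ≈ 69 oz

pumpkin purée: 74 oz; vegetable oil: 33 oz; powdered sugar: 69 oz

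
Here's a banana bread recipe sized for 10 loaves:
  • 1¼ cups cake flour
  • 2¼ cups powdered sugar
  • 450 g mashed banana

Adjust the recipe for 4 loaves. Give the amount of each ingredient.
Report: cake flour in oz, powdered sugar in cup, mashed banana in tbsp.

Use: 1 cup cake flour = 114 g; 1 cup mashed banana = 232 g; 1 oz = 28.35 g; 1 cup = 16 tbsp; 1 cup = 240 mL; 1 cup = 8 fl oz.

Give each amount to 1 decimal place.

cake flour: 2.0 oz; powdered sugar: 0.9 cup; mashed banana: 12.4 tbsp

Scaling factor: 4/10 = 2/5 = 0.4.
cake flour: 1.25 cup × 2/5 × 114 g/cup ÷ 28.35 g/oz ≈ 2.0 oz
powdered sugar: 2.25 cup × 2/5 = 0.9 cup
mashed banana: 450 g × 2/5 ÷ 232 g/cup × 16 tbsp/cup ≈ 12.4 tbsp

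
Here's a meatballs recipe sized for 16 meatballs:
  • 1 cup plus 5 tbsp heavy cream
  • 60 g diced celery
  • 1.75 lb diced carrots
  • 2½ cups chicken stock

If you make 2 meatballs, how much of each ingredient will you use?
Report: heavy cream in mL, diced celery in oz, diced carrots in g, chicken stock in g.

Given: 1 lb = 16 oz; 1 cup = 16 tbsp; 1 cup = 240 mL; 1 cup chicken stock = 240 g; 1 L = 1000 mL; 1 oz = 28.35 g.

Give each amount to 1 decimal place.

heavy cream: 39.4 mL; diced celery: 0.3 oz; diced carrots: 99.2 g; chicken stock: 75.0 g

Scaling factor: 2/16 = 1/8 = 0.125.
heavy cream: (1 cup + 5 tbsp = 1.3125 cup) × 1/8 × 240 mL/cup ≈ 39.4 mL
diced celery: 60 g × 1/8 ÷ 28.35 g/oz ≈ 0.3 oz
diced carrots: 1.75 lb × 1/8 × 16 oz/lb × 28.35 g/oz ≈ 99.2 g
chicken stock: 2.5 cup × 1/8 × 240 g/cup = 75.0 g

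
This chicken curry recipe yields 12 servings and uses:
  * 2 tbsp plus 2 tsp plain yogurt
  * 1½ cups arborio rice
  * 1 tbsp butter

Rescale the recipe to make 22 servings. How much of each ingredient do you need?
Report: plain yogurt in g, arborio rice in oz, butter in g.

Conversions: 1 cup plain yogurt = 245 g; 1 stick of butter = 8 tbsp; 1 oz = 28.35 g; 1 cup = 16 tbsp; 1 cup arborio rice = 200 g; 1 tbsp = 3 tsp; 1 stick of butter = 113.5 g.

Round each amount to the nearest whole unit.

Scaling factor: 22/12 = 11/6.
plain yogurt: (2 tbsp + 2 tsp = 8/3 tbsp) × 11/6 ÷ 16 tbsp/cup × 245 g/cup ≈ 75 g
arborio rice: 1.5 cup × 11/6 × 200 g/cup ÷ 28.35 g/oz ≈ 19 oz
butter: 1 tbsp × 11/6 ÷ 8 tbsp/stick × 113.5 g/stick ≈ 26 g

plain yogurt: 75 g; arborio rice: 19 oz; butter: 26 g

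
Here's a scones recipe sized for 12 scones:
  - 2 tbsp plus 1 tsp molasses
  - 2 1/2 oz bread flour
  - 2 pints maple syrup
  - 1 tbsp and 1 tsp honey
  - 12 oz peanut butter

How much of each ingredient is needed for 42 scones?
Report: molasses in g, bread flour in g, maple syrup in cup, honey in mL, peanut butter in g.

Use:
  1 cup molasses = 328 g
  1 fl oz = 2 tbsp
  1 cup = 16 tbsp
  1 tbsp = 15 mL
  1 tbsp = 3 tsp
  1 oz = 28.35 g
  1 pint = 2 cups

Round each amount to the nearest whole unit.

molasses: 167 g; bread flour: 248 g; maple syrup: 14 cup; honey: 70 mL; peanut butter: 1191 g

Scaling factor: 42/12 = 7/2 = 3.5.
molasses: (2 tbsp + 1 tsp = 7/3 tbsp) × 7/2 ÷ 16 tbsp/cup × 328 g/cup ≈ 167 g
bread flour: 2.5 oz × 7/2 × 28.35 g/oz ≈ 248 g
maple syrup: 2 pint × 7/2 × 2 cup/pint = 14 cup
honey: (1 tbsp + 1 tsp = 4/3 tbsp) × 7/2 × 15 mL/tbsp = 70 mL
peanut butter: 12 oz × 7/2 × 28.35 g/oz ≈ 1191 g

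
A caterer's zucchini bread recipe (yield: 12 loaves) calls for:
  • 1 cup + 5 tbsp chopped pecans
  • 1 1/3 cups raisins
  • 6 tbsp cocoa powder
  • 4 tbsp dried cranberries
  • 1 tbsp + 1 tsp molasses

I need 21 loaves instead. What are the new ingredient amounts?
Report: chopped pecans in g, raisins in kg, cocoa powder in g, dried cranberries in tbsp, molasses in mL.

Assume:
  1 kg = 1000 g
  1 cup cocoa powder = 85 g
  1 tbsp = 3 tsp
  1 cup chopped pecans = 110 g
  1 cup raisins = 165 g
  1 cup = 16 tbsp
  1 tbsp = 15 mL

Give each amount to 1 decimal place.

Scaling factor: 21/12 = 7/4 = 1.75.
chopped pecans: (1 cup + 5 tbsp = 1.3125 cup) × 7/4 × 110 g/cup ≈ 252.7 g
raisins: 4/3 cup × 7/4 × 165 g/cup ÷ 1000 g/kg ≈ 0.4 kg
cocoa powder: 6 tbsp × 7/4 ÷ 16 tbsp/cup × 85 g/cup ≈ 55.8 g
dried cranberries: 4 tbsp × 7/4 = 7.0 tbsp
molasses: (1 tbsp + 1 tsp = 4/3 tbsp) × 7/4 × 15 mL/tbsp = 35.0 mL

chopped pecans: 252.7 g; raisins: 0.4 kg; cocoa powder: 55.8 g; dried cranberries: 7.0 tbsp; molasses: 35.0 mL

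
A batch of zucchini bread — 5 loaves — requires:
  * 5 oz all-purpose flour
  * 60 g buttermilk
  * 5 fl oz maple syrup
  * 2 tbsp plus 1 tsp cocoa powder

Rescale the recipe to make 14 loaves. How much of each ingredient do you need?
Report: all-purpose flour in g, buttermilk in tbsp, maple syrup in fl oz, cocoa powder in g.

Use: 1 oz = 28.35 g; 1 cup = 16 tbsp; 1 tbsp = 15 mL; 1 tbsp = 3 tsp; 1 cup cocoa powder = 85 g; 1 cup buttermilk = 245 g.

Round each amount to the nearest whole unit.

Scaling factor: 14/5 = 2.8.
all-purpose flour: 5 oz × 14/5 × 28.35 g/oz ≈ 397 g
buttermilk: 60 g × 14/5 ÷ 245 g/cup × 16 tbsp/cup ≈ 11 tbsp
maple syrup: 5 fl oz × 14/5 = 14 fl oz
cocoa powder: (2 tbsp + 1 tsp = 7/3 tbsp) × 14/5 ÷ 16 tbsp/cup × 85 g/cup ≈ 35 g

all-purpose flour: 397 g; buttermilk: 11 tbsp; maple syrup: 14 fl oz; cocoa powder: 35 g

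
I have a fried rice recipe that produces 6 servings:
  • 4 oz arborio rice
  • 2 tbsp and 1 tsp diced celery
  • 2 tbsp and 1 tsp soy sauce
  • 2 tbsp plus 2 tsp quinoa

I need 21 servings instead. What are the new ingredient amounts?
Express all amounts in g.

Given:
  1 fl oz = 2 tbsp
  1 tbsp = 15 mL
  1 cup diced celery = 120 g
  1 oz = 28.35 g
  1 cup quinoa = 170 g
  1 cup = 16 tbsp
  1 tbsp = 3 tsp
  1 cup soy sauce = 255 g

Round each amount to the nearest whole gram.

Scaling factor: 21/6 = 7/2 = 3.5.
arborio rice: 4 oz × 7/2 × 28.35 g/oz ≈ 397 g
diced celery: (2 tbsp + 1 tsp = 7/3 tbsp) × 7/2 ÷ 16 tbsp/cup × 120 g/cup ≈ 61 g
soy sauce: (2 tbsp + 1 tsp = 7/3 tbsp) × 7/2 ÷ 16 tbsp/cup × 255 g/cup ≈ 130 g
quinoa: (2 tbsp + 2 tsp = 8/3 tbsp) × 7/2 ÷ 16 tbsp/cup × 170 g/cup ≈ 99 g

arborio rice: 397 g; diced celery: 61 g; soy sauce: 130 g; quinoa: 99 g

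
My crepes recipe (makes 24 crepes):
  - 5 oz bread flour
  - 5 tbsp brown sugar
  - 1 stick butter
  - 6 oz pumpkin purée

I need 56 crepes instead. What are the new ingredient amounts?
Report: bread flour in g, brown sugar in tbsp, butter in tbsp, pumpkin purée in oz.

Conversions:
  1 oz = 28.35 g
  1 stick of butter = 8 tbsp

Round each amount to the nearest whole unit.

Scaling factor: 56/24 = 7/3.
bread flour: 5 oz × 7/3 × 28.35 g/oz ≈ 331 g
brown sugar: 5 tbsp × 7/3 ≈ 12 tbsp
butter: 1 stick × 7/3 × 8 tbsp/stick ≈ 19 tbsp
pumpkin purée: 6 oz × 7/3 = 14 oz

bread flour: 331 g; brown sugar: 12 tbsp; butter: 19 tbsp; pumpkin purée: 14 oz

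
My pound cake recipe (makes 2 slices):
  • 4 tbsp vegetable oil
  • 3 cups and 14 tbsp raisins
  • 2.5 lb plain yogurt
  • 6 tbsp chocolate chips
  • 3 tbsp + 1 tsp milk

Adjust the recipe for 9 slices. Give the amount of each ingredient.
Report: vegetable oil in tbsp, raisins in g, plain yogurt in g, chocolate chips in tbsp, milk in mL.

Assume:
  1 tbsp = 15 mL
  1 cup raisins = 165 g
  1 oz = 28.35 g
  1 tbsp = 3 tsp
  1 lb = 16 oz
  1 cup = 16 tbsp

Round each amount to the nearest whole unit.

Scaling factor: 9/2 = 4.5.
vegetable oil: 4 tbsp × 9/2 = 18 tbsp
raisins: (3 cup + 14 tbsp = 3.875 cup) × 9/2 × 165 g/cup ≈ 2877 g
plain yogurt: 2.5 lb × 9/2 × 16 oz/lb × 28.35 g/oz = 5103 g
chocolate chips: 6 tbsp × 9/2 = 27 tbsp
milk: (3 tbsp + 1 tsp = 10/3 tbsp) × 9/2 × 15 mL/tbsp = 225 mL

vegetable oil: 18 tbsp; raisins: 2877 g; plain yogurt: 5103 g; chocolate chips: 27 tbsp; milk: 225 mL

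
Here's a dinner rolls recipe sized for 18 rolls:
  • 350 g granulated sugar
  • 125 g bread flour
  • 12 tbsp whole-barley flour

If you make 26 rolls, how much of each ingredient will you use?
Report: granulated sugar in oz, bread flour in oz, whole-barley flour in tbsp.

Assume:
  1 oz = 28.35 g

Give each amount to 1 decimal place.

granulated sugar: 17.8 oz; bread flour: 6.4 oz; whole-barley flour: 17.3 tbsp

Scaling factor: 26/18 = 13/9.
granulated sugar: 350 g × 13/9 ÷ 28.35 g/oz ≈ 17.8 oz
bread flour: 125 g × 13/9 ÷ 28.35 g/oz ≈ 6.4 oz
whole-barley flour: 12 tbsp × 13/9 ≈ 17.3 tbsp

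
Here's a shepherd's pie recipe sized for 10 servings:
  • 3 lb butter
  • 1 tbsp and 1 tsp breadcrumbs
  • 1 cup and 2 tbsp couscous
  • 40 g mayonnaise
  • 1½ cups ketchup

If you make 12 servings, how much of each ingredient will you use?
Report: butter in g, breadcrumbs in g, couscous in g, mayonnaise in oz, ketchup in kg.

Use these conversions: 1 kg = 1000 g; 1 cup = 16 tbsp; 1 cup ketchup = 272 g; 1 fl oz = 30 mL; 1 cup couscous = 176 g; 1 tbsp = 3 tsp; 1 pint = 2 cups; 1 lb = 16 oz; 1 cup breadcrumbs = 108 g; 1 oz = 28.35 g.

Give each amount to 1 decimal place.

Scaling factor: 12/10 = 6/5 = 1.2.
butter: 3 lb × 6/5 × 16 oz/lb × 28.35 g/oz ≈ 1633.0 g
breadcrumbs: (1 tbsp + 1 tsp = 4/3 tbsp) × 6/5 ÷ 16 tbsp/cup × 108 g/cup = 10.8 g
couscous: (1 cup + 2 tbsp = 1.125 cup) × 6/5 × 176 g/cup = 237.6 g
mayonnaise: 40 g × 6/5 ÷ 28.35 g/oz ≈ 1.7 oz
ketchup: 1.5 cup × 6/5 × 272 g/cup ÷ 1000 g/kg ≈ 0.5 kg

butter: 1633.0 g; breadcrumbs: 10.8 g; couscous: 237.6 g; mayonnaise: 1.7 oz; ketchup: 0.5 kg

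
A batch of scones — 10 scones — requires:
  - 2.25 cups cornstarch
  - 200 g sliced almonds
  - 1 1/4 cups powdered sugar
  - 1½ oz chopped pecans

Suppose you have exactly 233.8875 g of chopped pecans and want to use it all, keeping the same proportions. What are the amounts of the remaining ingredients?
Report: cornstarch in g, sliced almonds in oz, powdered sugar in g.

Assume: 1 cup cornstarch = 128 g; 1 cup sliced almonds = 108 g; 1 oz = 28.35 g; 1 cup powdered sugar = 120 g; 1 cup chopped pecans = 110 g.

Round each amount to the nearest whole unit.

The original recipe has 42.525 g of chopped pecans, so the scaling factor is 233.8875 ÷ 42.525 = 11/2 = 5.5.
cornstarch: 2.25 cup × 11/2 × 128 g/cup = 1584 g
sliced almonds: 200 g × 11/2 ÷ 28.35 g/oz ≈ 39 oz
powdered sugar: 1.25 cup × 11/2 × 120 g/cup = 825 g

cornstarch: 1584 g; sliced almonds: 39 oz; powdered sugar: 825 g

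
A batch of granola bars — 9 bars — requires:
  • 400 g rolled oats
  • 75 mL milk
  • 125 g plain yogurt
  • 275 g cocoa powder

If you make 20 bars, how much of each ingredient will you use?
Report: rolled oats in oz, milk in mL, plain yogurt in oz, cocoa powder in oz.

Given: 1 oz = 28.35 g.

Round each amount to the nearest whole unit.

Scaling factor: 20/9.
rolled oats: 400 g × 20/9 ÷ 28.35 g/oz ≈ 31 oz
milk: 75 mL × 20/9 ≈ 167 mL
plain yogurt: 125 g × 20/9 ÷ 28.35 g/oz ≈ 10 oz
cocoa powder: 275 g × 20/9 ÷ 28.35 g/oz ≈ 22 oz

rolled oats: 31 oz; milk: 167 mL; plain yogurt: 10 oz; cocoa powder: 22 oz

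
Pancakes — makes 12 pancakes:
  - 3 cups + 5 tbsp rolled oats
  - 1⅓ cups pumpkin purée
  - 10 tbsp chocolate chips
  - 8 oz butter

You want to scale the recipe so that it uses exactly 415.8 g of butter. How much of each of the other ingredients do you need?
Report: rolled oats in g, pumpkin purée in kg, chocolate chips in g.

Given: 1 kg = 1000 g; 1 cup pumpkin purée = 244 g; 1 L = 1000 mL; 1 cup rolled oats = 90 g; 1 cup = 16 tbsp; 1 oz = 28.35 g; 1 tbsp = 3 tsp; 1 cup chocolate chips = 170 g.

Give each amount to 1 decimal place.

The original recipe has 226.8 g of butter, so the scaling factor is 415.8 ÷ 226.8 = 11/6.
rolled oats: (3 cup + 5 tbsp = 3.3125 cup) × 11/6 × 90 g/cup ≈ 546.6 g
pumpkin purée: 4/3 cup × 11/6 × 244 g/cup ÷ 1000 g/kg ≈ 0.6 kg
chocolate chips: 10 tbsp × 11/6 ÷ 16 tbsp/cup × 170 g/cup ≈ 194.8 g

rolled oats: 546.6 g; pumpkin purée: 0.6 kg; chocolate chips: 194.8 g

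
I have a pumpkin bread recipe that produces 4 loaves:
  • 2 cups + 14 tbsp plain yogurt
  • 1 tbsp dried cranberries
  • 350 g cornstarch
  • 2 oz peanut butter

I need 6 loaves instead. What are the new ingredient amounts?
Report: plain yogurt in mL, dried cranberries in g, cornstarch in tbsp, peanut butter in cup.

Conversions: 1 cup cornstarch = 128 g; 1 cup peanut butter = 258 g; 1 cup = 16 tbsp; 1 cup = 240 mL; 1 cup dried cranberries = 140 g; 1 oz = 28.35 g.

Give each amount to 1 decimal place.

plain yogurt: 1035.0 mL; dried cranberries: 13.1 g; cornstarch: 65.6 tbsp; peanut butter: 0.3 cup

Scaling factor: 6/4 = 3/2 = 1.5.
plain yogurt: (2 cup + 14 tbsp = 2.875 cup) × 3/2 × 240 mL/cup = 1035.0 mL
dried cranberries: 1 tbsp × 3/2 ÷ 16 tbsp/cup × 140 g/cup ≈ 13.1 g
cornstarch: 350 g × 3/2 ÷ 128 g/cup × 16 tbsp/cup ≈ 65.6 tbsp
peanut butter: 2 oz × 3/2 × 28.35 g/oz ÷ 258 g/cup ≈ 0.3 cup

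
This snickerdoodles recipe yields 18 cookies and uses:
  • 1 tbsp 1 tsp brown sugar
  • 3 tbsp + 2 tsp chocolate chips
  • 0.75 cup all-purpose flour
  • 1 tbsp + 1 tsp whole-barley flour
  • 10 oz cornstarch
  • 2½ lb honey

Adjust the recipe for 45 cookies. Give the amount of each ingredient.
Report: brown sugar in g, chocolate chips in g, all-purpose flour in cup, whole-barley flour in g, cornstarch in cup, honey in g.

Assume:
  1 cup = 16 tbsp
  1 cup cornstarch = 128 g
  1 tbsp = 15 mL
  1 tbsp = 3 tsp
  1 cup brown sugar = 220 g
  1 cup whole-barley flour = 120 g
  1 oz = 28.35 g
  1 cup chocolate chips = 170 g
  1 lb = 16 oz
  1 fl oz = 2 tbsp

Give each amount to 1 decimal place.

Scaling factor: 45/18 = 5/2 = 2.5.
brown sugar: (1 tbsp + 1 tsp = 4/3 tbsp) × 5/2 ÷ 16 tbsp/cup × 220 g/cup ≈ 45.8 g
chocolate chips: (3 tbsp + 2 tsp = 11/3 tbsp) × 5/2 ÷ 16 tbsp/cup × 170 g/cup ≈ 97.4 g
all-purpose flour: 0.75 cup × 5/2 ≈ 1.9 cup
whole-barley flour: (1 tbsp + 1 tsp = 4/3 tbsp) × 5/2 ÷ 16 tbsp/cup × 120 g/cup = 25.0 g
cornstarch: 10 oz × 5/2 × 28.35 g/oz ÷ 128 g/cup ≈ 5.5 cup
honey: 2.5 lb × 5/2 × 16 oz/lb × 28.35 g/oz = 2835.0 g

brown sugar: 45.8 g; chocolate chips: 97.4 g; all-purpose flour: 1.9 cup; whole-barley flour: 25.0 g; cornstarch: 5.5 cup; honey: 2835.0 g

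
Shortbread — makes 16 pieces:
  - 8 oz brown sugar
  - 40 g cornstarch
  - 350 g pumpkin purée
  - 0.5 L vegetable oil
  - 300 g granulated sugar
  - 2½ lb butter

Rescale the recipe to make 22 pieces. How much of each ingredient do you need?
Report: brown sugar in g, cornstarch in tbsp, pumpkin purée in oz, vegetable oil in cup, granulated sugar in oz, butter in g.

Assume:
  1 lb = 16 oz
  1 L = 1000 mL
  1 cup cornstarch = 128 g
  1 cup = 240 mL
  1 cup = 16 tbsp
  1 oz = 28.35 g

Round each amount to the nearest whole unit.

Scaling factor: 22/16 = 11/8 = 1.375.
brown sugar: 8 oz × 11/8 × 28.35 g/oz ≈ 312 g
cornstarch: 40 g × 11/8 ÷ 128 g/cup × 16 tbsp/cup ≈ 7 tbsp
pumpkin purée: 350 g × 11/8 ÷ 28.35 g/oz ≈ 17 oz
vegetable oil: 0.5 L × 11/8 × 1000 mL/L ÷ 240 mL/cup ≈ 3 cup
granulated sugar: 300 g × 11/8 ÷ 28.35 g/oz ≈ 15 oz
butter: 2.5 lb × 11/8 × 16 oz/lb × 28.35 g/oz ≈ 1559 g

brown sugar: 312 g; cornstarch: 7 tbsp; pumpkin purée: 17 oz; vegetable oil: 3 cup; granulated sugar: 15 oz; butter: 1559 g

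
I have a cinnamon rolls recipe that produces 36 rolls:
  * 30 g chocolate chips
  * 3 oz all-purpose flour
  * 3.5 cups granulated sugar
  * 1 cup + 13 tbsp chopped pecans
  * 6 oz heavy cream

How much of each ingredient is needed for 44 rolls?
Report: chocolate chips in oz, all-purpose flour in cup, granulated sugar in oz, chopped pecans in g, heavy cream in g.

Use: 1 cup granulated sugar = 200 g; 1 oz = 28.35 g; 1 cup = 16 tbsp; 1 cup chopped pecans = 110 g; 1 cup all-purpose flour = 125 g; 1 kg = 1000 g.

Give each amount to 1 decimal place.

chocolate chips: 1.3 oz; all-purpose flour: 0.8 cup; granulated sugar: 30.2 oz; chopped pecans: 243.7 g; heavy cream: 207.9 g

Scaling factor: 44/36 = 11/9.
chocolate chips: 30 g × 11/9 ÷ 28.35 g/oz ≈ 1.3 oz
all-purpose flour: 3 oz × 11/9 × 28.35 g/oz ÷ 125 g/cup ≈ 0.8 cup
granulated sugar: 3.5 cup × 11/9 × 200 g/cup ÷ 28.35 g/oz ≈ 30.2 oz
chopped pecans: (1 cup + 13 tbsp = 1.8125 cup) × 11/9 × 110 g/cup ≈ 243.7 g
heavy cream: 6 oz × 11/9 × 28.35 g/oz = 207.9 g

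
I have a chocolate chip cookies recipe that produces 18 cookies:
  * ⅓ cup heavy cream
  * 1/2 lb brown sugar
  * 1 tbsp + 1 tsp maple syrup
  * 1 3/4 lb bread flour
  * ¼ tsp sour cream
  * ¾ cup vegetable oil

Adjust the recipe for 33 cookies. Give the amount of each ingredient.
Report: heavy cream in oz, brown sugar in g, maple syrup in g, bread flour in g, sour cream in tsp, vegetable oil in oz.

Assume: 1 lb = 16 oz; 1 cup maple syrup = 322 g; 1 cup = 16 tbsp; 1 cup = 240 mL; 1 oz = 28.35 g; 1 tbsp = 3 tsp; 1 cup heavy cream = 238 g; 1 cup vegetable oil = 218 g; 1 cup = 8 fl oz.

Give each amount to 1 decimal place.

Scaling factor: 33/18 = 11/6.
heavy cream: 1/3 cup × 11/6 × 238 g/cup ÷ 28.35 g/oz ≈ 5.1 oz
brown sugar: 0.5 lb × 11/6 × 16 oz/lb × 28.35 g/oz = 415.8 g
maple syrup: (1 tbsp + 1 tsp = 4/3 tbsp) × 11/6 ÷ 16 tbsp/cup × 322 g/cup ≈ 49.2 g
bread flour: 1.75 lb × 11/6 × 16 oz/lb × 28.35 g/oz = 1455.3 g
sour cream: 0.25 tsp × 11/6 ≈ 0.5 tsp
vegetable oil: 0.75 cup × 11/6 × 218 g/cup ÷ 28.35 g/oz ≈ 10.6 oz

heavy cream: 5.1 oz; brown sugar: 415.8 g; maple syrup: 49.2 g; bread flour: 1455.3 g; sour cream: 0.5 tsp; vegetable oil: 10.6 oz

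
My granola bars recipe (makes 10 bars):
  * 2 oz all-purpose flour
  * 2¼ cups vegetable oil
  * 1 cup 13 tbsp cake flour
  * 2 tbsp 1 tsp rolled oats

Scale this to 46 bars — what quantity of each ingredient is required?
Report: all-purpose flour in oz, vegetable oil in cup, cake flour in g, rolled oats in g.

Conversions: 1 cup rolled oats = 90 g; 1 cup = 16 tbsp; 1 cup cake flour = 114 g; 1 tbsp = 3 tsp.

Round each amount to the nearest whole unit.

Scaling factor: 46/10 = 23/5 = 4.6.
all-purpose flour: 2 oz × 23/5 ≈ 9 oz
vegetable oil: 2.25 cup × 23/5 ≈ 10 cup
cake flour: (1 cup + 13 tbsp = 1.8125 cup) × 23/5 × 114 g/cup ≈ 950 g
rolled oats: (2 tbsp + 1 tsp = 7/3 tbsp) × 23/5 ÷ 16 tbsp/cup × 90 g/cup ≈ 60 g

all-purpose flour: 9 oz; vegetable oil: 10 cup; cake flour: 950 g; rolled oats: 60 g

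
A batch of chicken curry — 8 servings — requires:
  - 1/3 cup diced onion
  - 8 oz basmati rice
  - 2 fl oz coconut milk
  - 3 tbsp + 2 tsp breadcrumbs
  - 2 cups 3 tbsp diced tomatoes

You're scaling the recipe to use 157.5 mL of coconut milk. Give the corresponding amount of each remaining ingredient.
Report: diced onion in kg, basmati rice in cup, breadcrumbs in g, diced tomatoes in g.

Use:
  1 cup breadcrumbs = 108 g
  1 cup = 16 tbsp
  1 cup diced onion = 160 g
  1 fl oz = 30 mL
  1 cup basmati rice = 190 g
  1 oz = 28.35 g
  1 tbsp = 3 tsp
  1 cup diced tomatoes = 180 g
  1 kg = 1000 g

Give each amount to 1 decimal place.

The original recipe has 60 mL of coconut milk, so the scaling factor is 157.5 ÷ 60 = 21/8 = 2.625.
diced onion: 1/3 cup × 21/8 × 160 g/cup ÷ 1000 g/kg ≈ 0.1 kg
basmati rice: 8 oz × 21/8 × 28.35 g/oz ÷ 190 g/cup ≈ 3.1 cup
breadcrumbs: (3 tbsp + 2 tsp = 11/3 tbsp) × 21/8 ÷ 16 tbsp/cup × 108 g/cup ≈ 65.0 g
diced tomatoes: (2 cup + 3 tbsp = 2.1875 cup) × 21/8 × 180 g/cup ≈ 1033.6 g

diced onion: 0.1 kg; basmati rice: 3.1 cup; breadcrumbs: 65.0 g; diced tomatoes: 1033.6 g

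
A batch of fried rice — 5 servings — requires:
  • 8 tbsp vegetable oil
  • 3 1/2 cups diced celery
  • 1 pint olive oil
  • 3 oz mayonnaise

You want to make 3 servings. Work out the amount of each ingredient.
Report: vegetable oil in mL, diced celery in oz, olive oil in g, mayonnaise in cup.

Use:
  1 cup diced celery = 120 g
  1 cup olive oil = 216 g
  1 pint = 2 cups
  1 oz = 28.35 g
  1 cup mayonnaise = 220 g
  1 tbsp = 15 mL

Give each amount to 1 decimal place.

vegetable oil: 72.0 mL; diced celery: 8.9 oz; olive oil: 259.2 g; mayonnaise: 0.2 cup

Scaling factor: 3/5 = 0.6.
vegetable oil: 8 tbsp × 3/5 × 15 mL/tbsp = 72.0 mL
diced celery: 3.5 cup × 3/5 × 120 g/cup ÷ 28.35 g/oz ≈ 8.9 oz
olive oil: 1 pint × 3/5 × 2 cup/pint × 216 g/cup = 259.2 g
mayonnaise: 3 oz × 3/5 × 28.35 g/oz ÷ 220 g/cup ≈ 0.2 cup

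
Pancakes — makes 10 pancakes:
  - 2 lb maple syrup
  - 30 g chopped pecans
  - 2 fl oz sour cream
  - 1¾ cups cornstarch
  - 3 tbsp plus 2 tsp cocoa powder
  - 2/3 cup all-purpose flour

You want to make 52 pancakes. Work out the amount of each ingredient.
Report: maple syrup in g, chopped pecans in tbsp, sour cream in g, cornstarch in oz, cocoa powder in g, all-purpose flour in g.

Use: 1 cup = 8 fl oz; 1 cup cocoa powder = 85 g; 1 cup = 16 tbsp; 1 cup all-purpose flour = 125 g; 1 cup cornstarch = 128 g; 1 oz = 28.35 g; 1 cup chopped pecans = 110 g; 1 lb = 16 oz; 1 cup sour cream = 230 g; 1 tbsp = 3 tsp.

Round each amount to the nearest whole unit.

maple syrup: 4717 g; chopped pecans: 23 tbsp; sour cream: 299 g; cornstarch: 41 oz; cocoa powder: 101 g; all-purpose flour: 433 g

Scaling factor: 52/10 = 26/5 = 5.2.
maple syrup: 2 lb × 26/5 × 16 oz/lb × 28.35 g/oz ≈ 4717 g
chopped pecans: 30 g × 26/5 ÷ 110 g/cup × 16 tbsp/cup ≈ 23 tbsp
sour cream: 2 fl oz × 26/5 ÷ 8 fl oz/cup × 230 g/cup = 299 g
cornstarch: 1.75 cup × 26/5 × 128 g/cup ÷ 28.35 g/oz ≈ 41 oz
cocoa powder: (3 tbsp + 2 tsp = 11/3 tbsp) × 26/5 ÷ 16 tbsp/cup × 85 g/cup ≈ 101 g
all-purpose flour: 2/3 cup × 26/5 × 125 g/cup ≈ 433 g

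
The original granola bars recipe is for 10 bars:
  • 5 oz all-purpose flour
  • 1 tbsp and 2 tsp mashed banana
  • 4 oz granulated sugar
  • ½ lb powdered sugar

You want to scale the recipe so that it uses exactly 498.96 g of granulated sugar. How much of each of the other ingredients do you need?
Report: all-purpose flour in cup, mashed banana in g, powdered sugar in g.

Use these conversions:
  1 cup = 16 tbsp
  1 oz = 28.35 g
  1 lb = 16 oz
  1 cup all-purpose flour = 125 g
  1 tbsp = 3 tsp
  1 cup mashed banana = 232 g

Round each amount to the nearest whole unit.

The original recipe has 113.4 g of granulated sugar, so the scaling factor is 498.96 ÷ 113.4 = 22/5 = 4.4.
all-purpose flour: 5 oz × 22/5 × 28.35 g/oz ÷ 125 g/cup ≈ 5 cup
mashed banana: (1 tbsp + 2 tsp = 5/3 tbsp) × 22/5 ÷ 16 tbsp/cup × 232 g/cup ≈ 106 g
powdered sugar: 0.5 lb × 22/5 × 16 oz/lb × 28.35 g/oz ≈ 998 g

all-purpose flour: 5 cup; mashed banana: 106 g; powdered sugar: 998 g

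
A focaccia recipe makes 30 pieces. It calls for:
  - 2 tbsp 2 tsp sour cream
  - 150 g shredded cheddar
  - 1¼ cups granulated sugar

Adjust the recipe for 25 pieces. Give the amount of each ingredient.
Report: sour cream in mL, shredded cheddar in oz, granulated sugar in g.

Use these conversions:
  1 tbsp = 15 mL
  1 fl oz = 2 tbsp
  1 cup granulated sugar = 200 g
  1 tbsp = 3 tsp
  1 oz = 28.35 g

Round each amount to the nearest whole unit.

Scaling factor: 25/30 = 5/6.
sour cream: (2 tbsp + 2 tsp = 8/3 tbsp) × 5/6 × 15 mL/tbsp ≈ 33 mL
shredded cheddar: 150 g × 5/6 ÷ 28.35 g/oz ≈ 4 oz
granulated sugar: 1.25 cup × 5/6 × 200 g/cup ≈ 208 g

sour cream: 33 mL; shredded cheddar: 4 oz; granulated sugar: 208 g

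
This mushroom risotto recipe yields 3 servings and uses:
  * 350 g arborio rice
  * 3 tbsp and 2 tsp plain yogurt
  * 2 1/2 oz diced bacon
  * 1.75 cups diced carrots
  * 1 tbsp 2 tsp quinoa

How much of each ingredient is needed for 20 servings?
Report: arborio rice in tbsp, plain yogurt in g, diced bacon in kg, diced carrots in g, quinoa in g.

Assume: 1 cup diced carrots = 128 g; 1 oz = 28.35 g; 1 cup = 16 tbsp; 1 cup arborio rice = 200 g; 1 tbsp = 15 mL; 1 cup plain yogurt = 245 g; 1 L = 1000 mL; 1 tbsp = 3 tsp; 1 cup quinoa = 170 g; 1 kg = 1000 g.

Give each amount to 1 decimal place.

arborio rice: 186.7 tbsp; plain yogurt: 374.3 g; diced bacon: 0.5 kg; diced carrots: 1493.3 g; quinoa: 118.1 g

Scaling factor: 20/3.
arborio rice: 350 g × 20/3 ÷ 200 g/cup × 16 tbsp/cup ≈ 186.7 tbsp
plain yogurt: (3 tbsp + 2 tsp = 11/3 tbsp) × 20/3 ÷ 16 tbsp/cup × 245 g/cup ≈ 374.3 g
diced bacon: 2.5 oz × 20/3 × 28.35 g/oz ÷ 1000 g/kg ≈ 0.5 kg
diced carrots: 1.75 cup × 20/3 × 128 g/cup ≈ 1493.3 g
quinoa: (1 tbsp + 2 tsp = 5/3 tbsp) × 20/3 ÷ 16 tbsp/cup × 170 g/cup ≈ 118.1 g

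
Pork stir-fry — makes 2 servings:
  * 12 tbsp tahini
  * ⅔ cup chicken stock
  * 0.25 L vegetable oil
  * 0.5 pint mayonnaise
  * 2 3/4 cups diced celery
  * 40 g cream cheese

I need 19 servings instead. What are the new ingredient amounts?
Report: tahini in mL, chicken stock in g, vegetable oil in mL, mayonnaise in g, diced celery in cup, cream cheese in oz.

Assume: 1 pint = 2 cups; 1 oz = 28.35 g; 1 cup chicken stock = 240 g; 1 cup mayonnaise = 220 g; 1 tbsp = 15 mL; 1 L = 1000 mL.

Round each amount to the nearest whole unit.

Scaling factor: 19/2 = 9.5.
tahini: 12 tbsp × 19/2 × 15 mL/tbsp = 1710 mL
chicken stock: 2/3 cup × 19/2 × 240 g/cup = 1520 g
vegetable oil: 0.25 L × 19/2 × 1000 mL/L = 2375 mL
mayonnaise: 0.5 pint × 19/2 × 2 cup/pint × 220 g/cup = 2090 g
diced celery: 2.75 cup × 19/2 ≈ 26 cup
cream cheese: 40 g × 19/2 ÷ 28.35 g/oz ≈ 13 oz

tahini: 1710 mL; chicken stock: 1520 g; vegetable oil: 2375 mL; mayonnaise: 2090 g; diced celery: 26 cup; cream cheese: 13 oz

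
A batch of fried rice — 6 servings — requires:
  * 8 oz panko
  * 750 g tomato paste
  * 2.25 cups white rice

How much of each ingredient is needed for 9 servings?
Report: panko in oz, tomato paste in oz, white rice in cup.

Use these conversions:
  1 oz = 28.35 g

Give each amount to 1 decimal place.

panko: 12.0 oz; tomato paste: 39.7 oz; white rice: 3.4 cup

Scaling factor: 9/6 = 3/2 = 1.5.
panko: 8 oz × 3/2 = 12.0 oz
tomato paste: 750 g × 3/2 ÷ 28.35 g/oz ≈ 39.7 oz
white rice: 2.25 cup × 3/2 ≈ 3.4 cup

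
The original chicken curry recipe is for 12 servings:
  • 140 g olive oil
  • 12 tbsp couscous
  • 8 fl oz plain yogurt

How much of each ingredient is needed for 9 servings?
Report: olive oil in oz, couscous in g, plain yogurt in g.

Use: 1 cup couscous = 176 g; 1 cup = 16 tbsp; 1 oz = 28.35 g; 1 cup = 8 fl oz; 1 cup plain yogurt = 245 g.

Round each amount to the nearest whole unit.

olive oil: 4 oz; couscous: 99 g; plain yogurt: 184 g

Scaling factor: 9/12 = 3/4 = 0.75.
olive oil: 140 g × 3/4 ÷ 28.35 g/oz ≈ 4 oz
couscous: 12 tbsp × 3/4 ÷ 16 tbsp/cup × 176 g/cup = 99 g
plain yogurt: 8 fl oz × 3/4 ÷ 8 fl oz/cup × 245 g/cup ≈ 184 g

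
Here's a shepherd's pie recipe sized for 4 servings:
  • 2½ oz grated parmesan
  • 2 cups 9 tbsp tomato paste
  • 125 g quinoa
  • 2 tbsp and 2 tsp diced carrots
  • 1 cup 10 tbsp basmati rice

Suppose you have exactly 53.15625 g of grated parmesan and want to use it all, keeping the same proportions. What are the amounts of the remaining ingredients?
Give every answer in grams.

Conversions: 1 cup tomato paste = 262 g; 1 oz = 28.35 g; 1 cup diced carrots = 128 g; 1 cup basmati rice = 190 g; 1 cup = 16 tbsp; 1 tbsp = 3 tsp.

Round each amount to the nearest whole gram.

tomato paste: 504 g; quinoa: 94 g; diced carrots: 16 g; basmati rice: 232 g

The original recipe has 70.875 g of grated parmesan, so the scaling factor is 53.15625 ÷ 70.875 = 3/4 = 0.75.
tomato paste: (2 cup + 9 tbsp = 2.5625 cup) × 3/4 × 262 g/cup ≈ 504 g
quinoa: 125 g × 3/4 ≈ 94 g
diced carrots: (2 tbsp + 2 tsp = 8/3 tbsp) × 3/4 ÷ 16 tbsp/cup × 128 g/cup = 16 g
basmati rice: (1 cup + 10 tbsp = 1.625 cup) × 3/4 × 190 g/cup ≈ 232 g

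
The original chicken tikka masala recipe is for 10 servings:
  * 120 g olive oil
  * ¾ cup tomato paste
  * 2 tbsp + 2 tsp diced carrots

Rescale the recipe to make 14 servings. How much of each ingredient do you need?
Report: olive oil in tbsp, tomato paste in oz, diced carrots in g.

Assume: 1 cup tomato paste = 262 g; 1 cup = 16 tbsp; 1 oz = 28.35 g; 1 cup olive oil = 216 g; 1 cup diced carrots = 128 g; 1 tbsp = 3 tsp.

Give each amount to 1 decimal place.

Scaling factor: 14/10 = 7/5 = 1.4.
olive oil: 120 g × 7/5 ÷ 216 g/cup × 16 tbsp/cup ≈ 12.4 tbsp
tomato paste: 0.75 cup × 7/5 × 262 g/cup ÷ 28.35 g/oz ≈ 9.7 oz
diced carrots: (2 tbsp + 2 tsp = 8/3 tbsp) × 7/5 ÷ 16 tbsp/cup × 128 g/cup ≈ 29.9 g

olive oil: 12.4 tbsp; tomato paste: 9.7 oz; diced carrots: 29.9 g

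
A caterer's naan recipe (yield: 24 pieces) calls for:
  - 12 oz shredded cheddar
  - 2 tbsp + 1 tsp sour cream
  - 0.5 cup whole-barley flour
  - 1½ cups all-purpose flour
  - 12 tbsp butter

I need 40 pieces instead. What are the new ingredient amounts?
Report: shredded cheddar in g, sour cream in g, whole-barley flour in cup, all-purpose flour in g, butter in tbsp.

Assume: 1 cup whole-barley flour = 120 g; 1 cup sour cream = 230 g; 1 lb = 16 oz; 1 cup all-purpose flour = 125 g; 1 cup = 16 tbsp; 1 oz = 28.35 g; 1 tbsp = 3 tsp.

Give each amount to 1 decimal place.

Scaling factor: 40/24 = 5/3.
shredded cheddar: 12 oz × 5/3 × 28.35 g/oz = 567.0 g
sour cream: (2 tbsp + 1 tsp = 7/3 tbsp) × 5/3 ÷ 16 tbsp/cup × 230 g/cup ≈ 55.9 g
whole-barley flour: 0.5 cup × 5/3 ≈ 0.8 cup
all-purpose flour: 1.5 cup × 5/3 × 125 g/cup = 312.5 g
butter: 12 tbsp × 5/3 = 20.0 tbsp

shredded cheddar: 567.0 g; sour cream: 55.9 g; whole-barley flour: 0.8 cup; all-purpose flour: 312.5 g; butter: 20.0 tbsp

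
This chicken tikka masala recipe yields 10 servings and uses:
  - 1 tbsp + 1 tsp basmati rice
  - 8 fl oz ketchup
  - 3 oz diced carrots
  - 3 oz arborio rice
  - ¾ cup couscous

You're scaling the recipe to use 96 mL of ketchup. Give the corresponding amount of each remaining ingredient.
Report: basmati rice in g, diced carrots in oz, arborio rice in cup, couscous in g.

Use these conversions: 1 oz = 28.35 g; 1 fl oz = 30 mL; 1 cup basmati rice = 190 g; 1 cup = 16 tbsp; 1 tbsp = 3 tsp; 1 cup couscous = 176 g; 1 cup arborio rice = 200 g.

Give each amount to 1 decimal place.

The original recipe has 240 mL of ketchup, so the scaling factor is 96 ÷ 240 = 2/5 = 0.4.
basmati rice: (1 tbsp + 1 tsp = 4/3 tbsp) × 2/5 ÷ 16 tbsp/cup × 190 g/cup ≈ 6.3 g
diced carrots: 3 oz × 2/5 = 1.2 oz
arborio rice: 3 oz × 2/5 × 28.35 g/oz ÷ 200 g/cup ≈ 0.2 cup
couscous: 0.75 cup × 2/5 × 176 g/cup = 52.8 g

basmati rice: 6.3 g; diced carrots: 1.2 oz; arborio rice: 0.2 cup; couscous: 52.8 g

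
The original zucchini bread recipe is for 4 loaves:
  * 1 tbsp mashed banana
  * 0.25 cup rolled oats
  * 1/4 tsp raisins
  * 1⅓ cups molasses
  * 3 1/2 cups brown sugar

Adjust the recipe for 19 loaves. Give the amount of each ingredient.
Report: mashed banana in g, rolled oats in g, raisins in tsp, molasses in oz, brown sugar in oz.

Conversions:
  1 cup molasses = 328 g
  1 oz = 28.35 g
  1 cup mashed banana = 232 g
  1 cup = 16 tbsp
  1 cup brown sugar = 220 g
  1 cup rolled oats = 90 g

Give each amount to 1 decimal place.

Scaling factor: 19/4 = 4.75.
mashed banana: 1 tbsp × 19/4 ÷ 16 tbsp/cup × 232 g/cup ≈ 68.9 g
rolled oats: 0.25 cup × 19/4 × 90 g/cup ≈ 106.9 g
raisins: 0.25 tsp × 19/4 ≈ 1.2 tsp
molasses: 4/3 cup × 19/4 × 328 g/cup ÷ 28.35 g/oz ≈ 73.3 oz
brown sugar: 3.5 cup × 19/4 × 220 g/cup ÷ 28.35 g/oz ≈ 129.0 oz

mashed banana: 68.9 g; rolled oats: 106.9 g; raisins: 1.2 tsp; molasses: 73.3 oz; brown sugar: 129.0 oz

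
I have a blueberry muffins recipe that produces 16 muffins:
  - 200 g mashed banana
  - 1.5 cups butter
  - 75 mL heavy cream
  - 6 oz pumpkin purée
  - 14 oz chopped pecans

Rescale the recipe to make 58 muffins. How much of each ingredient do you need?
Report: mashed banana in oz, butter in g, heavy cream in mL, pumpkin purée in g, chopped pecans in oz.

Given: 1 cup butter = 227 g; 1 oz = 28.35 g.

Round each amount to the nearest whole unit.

mashed banana: 26 oz; butter: 1234 g; heavy cream: 272 mL; pumpkin purée: 617 g; chopped pecans: 51 oz

Scaling factor: 58/16 = 29/8 = 3.625.
mashed banana: 200 g × 29/8 ÷ 28.35 g/oz ≈ 26 oz
butter: 1.5 cup × 29/8 × 227 g/cup ≈ 1234 g
heavy cream: 75 mL × 29/8 ≈ 272 mL
pumpkin purée: 6 oz × 29/8 × 28.35 g/oz ≈ 617 g
chopped pecans: 14 oz × 29/8 ≈ 51 oz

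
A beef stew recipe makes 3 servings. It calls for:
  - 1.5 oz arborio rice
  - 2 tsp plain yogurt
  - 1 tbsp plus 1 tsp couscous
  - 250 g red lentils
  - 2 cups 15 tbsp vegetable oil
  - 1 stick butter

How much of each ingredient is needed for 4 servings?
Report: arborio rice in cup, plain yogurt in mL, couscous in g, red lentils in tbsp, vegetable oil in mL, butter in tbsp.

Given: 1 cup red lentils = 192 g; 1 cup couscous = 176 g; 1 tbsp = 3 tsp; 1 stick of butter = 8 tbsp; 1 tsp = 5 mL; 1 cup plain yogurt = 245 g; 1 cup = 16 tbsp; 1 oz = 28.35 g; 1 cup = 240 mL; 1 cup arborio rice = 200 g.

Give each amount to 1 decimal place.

arborio rice: 0.3 cup; plain yogurt: 13.3 mL; couscous: 19.6 g; red lentils: 27.8 tbsp; vegetable oil: 940.0 mL; butter: 10.7 tbsp

Scaling factor: 4/3.
arborio rice: 1.5 oz × 4/3 × 28.35 g/oz ÷ 200 g/cup ≈ 0.3 cup
plain yogurt: 2 tsp × 4/3 × 5 mL/tsp ≈ 13.3 mL
couscous: (1 tbsp + 1 tsp = 4/3 tbsp) × 4/3 ÷ 16 tbsp/cup × 176 g/cup ≈ 19.6 g
red lentils: 250 g × 4/3 ÷ 192 g/cup × 16 tbsp/cup ≈ 27.8 tbsp
vegetable oil: (2 cup + 15 tbsp = 2.9375 cup) × 4/3 × 240 mL/cup = 940.0 mL
butter: 1 stick × 4/3 × 8 tbsp/stick ≈ 10.7 tbsp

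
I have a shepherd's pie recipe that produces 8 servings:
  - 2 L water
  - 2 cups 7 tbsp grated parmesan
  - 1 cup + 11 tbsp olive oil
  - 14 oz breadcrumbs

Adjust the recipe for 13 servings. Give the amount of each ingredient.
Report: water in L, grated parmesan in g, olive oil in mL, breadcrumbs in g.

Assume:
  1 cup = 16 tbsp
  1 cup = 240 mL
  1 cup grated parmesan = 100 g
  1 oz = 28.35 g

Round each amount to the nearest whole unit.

Scaling factor: 13/8 = 1.625.
water: 2 L × 13/8 ≈ 3 L
grated parmesan: (2 cup + 7 tbsp = 2.4375 cup) × 13/8 × 100 g/cup ≈ 396 g
olive oil: (1 cup + 11 tbsp = 1.6875 cup) × 13/8 × 240 mL/cup ≈ 658 mL
breadcrumbs: 14 oz × 13/8 × 28.35 g/oz ≈ 645 g

water: 3 L; grated parmesan: 396 g; olive oil: 658 mL; breadcrumbs: 645 g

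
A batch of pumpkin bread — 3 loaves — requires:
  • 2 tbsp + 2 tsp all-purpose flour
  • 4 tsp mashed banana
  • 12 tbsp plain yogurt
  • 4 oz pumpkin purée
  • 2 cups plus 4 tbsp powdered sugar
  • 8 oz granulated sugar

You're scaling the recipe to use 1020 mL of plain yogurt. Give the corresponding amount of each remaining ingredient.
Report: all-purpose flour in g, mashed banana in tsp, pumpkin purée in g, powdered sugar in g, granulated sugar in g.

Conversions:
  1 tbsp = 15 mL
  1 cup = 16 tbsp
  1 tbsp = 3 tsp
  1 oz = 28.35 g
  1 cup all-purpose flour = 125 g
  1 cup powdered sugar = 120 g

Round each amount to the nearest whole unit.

The original recipe has 180 mL of plain yogurt, so the scaling factor is 1020 ÷ 180 = 17/3.
all-purpose flour: (2 tbsp + 2 tsp = 8/3 tbsp) × 17/3 ÷ 16 tbsp/cup × 125 g/cup ≈ 118 g
mashed banana: 4 tsp × 17/3 ≈ 23 tsp
pumpkin purée: 4 oz × 17/3 × 28.35 g/oz ≈ 643 g
powdered sugar: (2 cup + 4 tbsp = 2.25 cup) × 17/3 × 120 g/cup = 1530 g
granulated sugar: 8 oz × 17/3 × 28.35 g/oz ≈ 1285 g

all-purpose flour: 118 g; mashed banana: 23 tsp; pumpkin purée: 643 g; powdered sugar: 1530 g; granulated sugar: 1285 g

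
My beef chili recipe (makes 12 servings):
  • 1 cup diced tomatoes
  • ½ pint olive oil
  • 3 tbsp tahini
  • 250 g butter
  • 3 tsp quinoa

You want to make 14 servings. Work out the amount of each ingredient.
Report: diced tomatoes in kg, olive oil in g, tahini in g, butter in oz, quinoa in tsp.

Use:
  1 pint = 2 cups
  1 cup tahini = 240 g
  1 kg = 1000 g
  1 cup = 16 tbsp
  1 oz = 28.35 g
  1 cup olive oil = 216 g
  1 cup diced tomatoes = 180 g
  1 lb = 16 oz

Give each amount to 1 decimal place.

Scaling factor: 14/12 = 7/6.
diced tomatoes: 1 cup × 7/6 × 180 g/cup ÷ 1000 g/kg ≈ 0.2 kg
olive oil: 0.5 pint × 7/6 × 2 cup/pint × 216 g/cup = 252.0 g
tahini: 3 tbsp × 7/6 ÷ 16 tbsp/cup × 240 g/cup = 52.5 g
butter: 250 g × 7/6 ÷ 28.35 g/oz ≈ 10.3 oz
quinoa: 3 tsp × 7/6 = 3.5 tsp

diced tomatoes: 0.2 kg; olive oil: 252.0 g; tahini: 52.5 g; butter: 10.3 oz; quinoa: 3.5 tsp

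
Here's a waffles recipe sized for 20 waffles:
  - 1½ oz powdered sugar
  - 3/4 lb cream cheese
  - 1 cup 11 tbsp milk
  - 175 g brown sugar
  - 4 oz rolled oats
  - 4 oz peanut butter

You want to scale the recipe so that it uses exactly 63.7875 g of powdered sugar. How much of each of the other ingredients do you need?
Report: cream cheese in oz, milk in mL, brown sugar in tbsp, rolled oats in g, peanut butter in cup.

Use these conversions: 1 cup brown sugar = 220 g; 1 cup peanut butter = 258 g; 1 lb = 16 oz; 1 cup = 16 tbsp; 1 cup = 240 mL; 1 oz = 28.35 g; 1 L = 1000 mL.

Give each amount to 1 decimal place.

The original recipe has 42.525 g of powdered sugar, so the scaling factor is 63.7875 ÷ 42.525 = 3/2 = 1.5.
cream cheese: 0.75 lb × 3/2 × 16 oz/lb = 18.0 oz
milk: (1 cup + 11 tbsp = 1.6875 cup) × 3/2 × 240 mL/cup = 607.5 mL
brown sugar: 175 g × 3/2 ÷ 220 g/cup × 16 tbsp/cup ≈ 19.1 tbsp
rolled oats: 4 oz × 3/2 × 28.35 g/oz = 170.1 g
peanut butter: 4 oz × 3/2 × 28.35 g/oz ÷ 258 g/cup ≈ 0.7 cup

cream cheese: 18.0 oz; milk: 607.5 mL; brown sugar: 19.1 tbsp; rolled oats: 170.1 g; peanut butter: 0.7 cup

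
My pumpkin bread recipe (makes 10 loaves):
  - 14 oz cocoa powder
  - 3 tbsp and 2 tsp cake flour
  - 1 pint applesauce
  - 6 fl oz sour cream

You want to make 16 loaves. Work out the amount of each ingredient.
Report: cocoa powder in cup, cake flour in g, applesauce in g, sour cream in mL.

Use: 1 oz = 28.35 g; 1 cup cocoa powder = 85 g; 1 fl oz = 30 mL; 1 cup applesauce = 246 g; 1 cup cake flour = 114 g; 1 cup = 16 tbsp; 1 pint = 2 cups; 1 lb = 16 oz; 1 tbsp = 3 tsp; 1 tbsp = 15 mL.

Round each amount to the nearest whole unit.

cocoa powder: 7 cup; cake flour: 42 g; applesauce: 787 g; sour cream: 288 mL

Scaling factor: 16/10 = 8/5 = 1.6.
cocoa powder: 14 oz × 8/5 × 28.35 g/oz ÷ 85 g/cup ≈ 7 cup
cake flour: (3 tbsp + 2 tsp = 11/3 tbsp) × 8/5 ÷ 16 tbsp/cup × 114 g/cup ≈ 42 g
applesauce: 1 pint × 8/5 × 2 cup/pint × 246 g/cup ≈ 787 g
sour cream: 6 fl oz × 8/5 × 30 mL/fl oz = 288 mL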